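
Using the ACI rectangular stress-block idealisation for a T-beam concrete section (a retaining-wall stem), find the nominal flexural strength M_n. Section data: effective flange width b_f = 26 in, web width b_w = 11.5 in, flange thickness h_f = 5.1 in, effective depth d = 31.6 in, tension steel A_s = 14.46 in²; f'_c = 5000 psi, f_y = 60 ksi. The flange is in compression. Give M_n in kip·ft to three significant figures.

M_n ≈ 1960 kip·ft

Tension: T = A_s f_y = 14.46 × 60 = 867.6 kips.
Try a within the flange: a = T/(0.85 f'_c b_f) = 867.6/(0.85 × 5 × 26) = 7.852 in.
a = 7.852 > h_f = 5.1 in: the block extends into the web. Split into flange-overhang and web parts.
C_f = 0.85 f'_c (b_f − b_w) h_f = 0.85 × 5 × (26 − 11.5) × 5.1 = 314.3 kips.
Remaining web compression depth: a_w = (T − C_f)/(0.85 f'_c b_w) = (867.6 − 314.3)/(0.85 × 5 × 11.5) = 11.321 in.
M_n = C_f(d − h_f/2) + (T − C_f)(d − a_w/2) = 314.3 × (31.6 − 2.55) + 553.3 × (31.6 − 5.6605) = 9130.4 + 14352.3 = 23482.7 kip·in.
M_n = 23482.7/12 = 1956.89 kip·ft.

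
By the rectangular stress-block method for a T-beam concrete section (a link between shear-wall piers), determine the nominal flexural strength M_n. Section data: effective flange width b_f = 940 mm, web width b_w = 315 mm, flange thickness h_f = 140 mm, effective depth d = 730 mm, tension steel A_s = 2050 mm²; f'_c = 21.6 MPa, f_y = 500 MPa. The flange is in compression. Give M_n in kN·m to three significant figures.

Tension: T = A_s f_y = 2050 × 500 = 1025000 N.
Try a within the flange: a = T/(0.85 f'_c b_f) = 1025000/(0.85 × 21.6 × 940) = 59.39 mm.
Since a = 59.39 ≤ h_f = 140 mm, the stress block lies entirely in the flange; analyse as a rectangular beam of width b_f.
M_n = T(d − a/2) = 1025000 × (730 − 29.695) = 717.81 × 10⁶ N·mm.
M_n = 717.81 kN·m.

M_n ≈ 718 kN·m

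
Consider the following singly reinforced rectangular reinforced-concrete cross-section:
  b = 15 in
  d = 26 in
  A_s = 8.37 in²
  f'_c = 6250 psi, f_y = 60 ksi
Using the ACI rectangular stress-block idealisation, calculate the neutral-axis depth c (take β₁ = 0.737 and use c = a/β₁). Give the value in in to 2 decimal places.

c ≈ 8.55 in

T = A_s f_y = 8.37 × 60 = 502.2 kips.
a = T/(0.85 f'_c b) = 502.2/(0.85 × 6.25 × 15) = 6.3021 in.
With β₁ = 0.737, c = a/β₁ = 6.3021/0.737 = 8.55 in.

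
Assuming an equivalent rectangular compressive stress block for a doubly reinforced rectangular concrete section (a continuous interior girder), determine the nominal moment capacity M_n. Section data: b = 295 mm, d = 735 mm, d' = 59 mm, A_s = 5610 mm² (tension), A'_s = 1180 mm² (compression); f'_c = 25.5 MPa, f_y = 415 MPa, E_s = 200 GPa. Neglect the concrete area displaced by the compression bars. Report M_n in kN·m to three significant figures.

M_n ≈ 1420 kN·m

Assume both tension and compression steel yield.
Net tension couple steel: A_s − A'_s = 4430 mm².
a = (A_s − A'_s) f_y / (0.85 f'_c b) = 1838450/(0.85 × 25.5 × 295) = 287.52 mm.
c = a/β₁ = 287.52/0.85 = 338.26 mm; ε'_s = 0.003(c − d')/c = 0.0025 ≥ f_y/E_s = 0.0021, so compression steel does yield.
M_n = (A_s − A'_s) f_y (d − a/2) + A'_s f_y (d − d') = [1838450 × (735 − 143.76) + 489700 × (735 − 59)] × 10⁻⁶ = 1086.97 + 331.04 = 1418.01 kN·m.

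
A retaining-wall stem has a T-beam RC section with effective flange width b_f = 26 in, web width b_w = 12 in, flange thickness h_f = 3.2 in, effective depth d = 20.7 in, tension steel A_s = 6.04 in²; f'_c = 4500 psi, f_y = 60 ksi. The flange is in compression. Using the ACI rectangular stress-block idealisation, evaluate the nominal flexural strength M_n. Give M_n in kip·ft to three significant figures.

Tension: T = A_s f_y = 6.04 × 60 = 362.4 kips.
Try a within the flange: a = T/(0.85 f'_c b_f) = 362.4/(0.85 × 4.5 × 26) = 3.644 in.
a = 3.644 > h_f = 3.2 in: the block extends into the web. Split into flange-overhang and web parts.
C_f = 0.85 f'_c (b_f − b_w) h_f = 0.85 × 4.5 × (26 − 12) × 3.2 = 171.4 kips.
Remaining web compression depth: a_w = (T − C_f)/(0.85 f'_c b_w) = (362.4 − 171.4)/(0.85 × 4.5 × 12) = 4.161 in.
M_n = C_f(d − h_f/2) + (T − C_f)(d − a_w/2) = 171.4 × (20.7 − 1.6) + 191 × (20.7 − 2.0805) = 3273.7 + 3556.3 = 6830.0 kip·in.
M_n = 6830.0/12 = 569.17 kip·ft.

M_n ≈ 569 kip·ft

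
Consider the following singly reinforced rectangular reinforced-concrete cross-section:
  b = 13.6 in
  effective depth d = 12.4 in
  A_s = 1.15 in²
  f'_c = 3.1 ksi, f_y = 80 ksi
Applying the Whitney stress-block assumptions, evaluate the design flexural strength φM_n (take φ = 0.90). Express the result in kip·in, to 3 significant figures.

φM_n ≈ 920 kip·in

T = A_s f_y = 1.15 × 80 = 92 kips.
a = T/(0.85 f'_c b) = 92/(0.85 × 3.1 × 13.6) = 2.567 in.
M_n = T(d − a/2) = 92 × (12.4 − 1.2835) = 1022.7 kip·in.
φM_n = 0.90 × 1022.7 = 920.4 kip·in.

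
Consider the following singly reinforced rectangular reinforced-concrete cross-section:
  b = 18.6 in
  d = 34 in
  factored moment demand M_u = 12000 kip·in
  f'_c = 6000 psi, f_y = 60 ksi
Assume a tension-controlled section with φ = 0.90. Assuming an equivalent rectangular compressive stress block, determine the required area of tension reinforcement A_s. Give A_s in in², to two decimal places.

A_s ≈ 6.99 in²

M_n = M_u/φ = 12000/0.90 = 13333.3 kip·in.
From M_n = 0.85 f'_c a b (d − a/2):
a = d − √(d² − 2M_n/(0.85 f'_c b)) = 34 − √(34² − 2 × 13333.3/(0.85 × 6 × 18.6)) = 4.422 in.
A_s = 0.85 f'_c a b / f_y = 0.85 × 6 × 4.422 × 18.6 / 60 = 6.991 in².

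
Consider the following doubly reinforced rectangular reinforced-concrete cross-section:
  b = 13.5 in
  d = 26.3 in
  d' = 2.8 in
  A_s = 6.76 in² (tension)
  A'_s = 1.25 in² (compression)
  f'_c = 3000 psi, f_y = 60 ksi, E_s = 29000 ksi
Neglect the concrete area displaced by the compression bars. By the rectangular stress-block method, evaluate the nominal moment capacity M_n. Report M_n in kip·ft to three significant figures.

Assume both steels yield.
a = (A_s − A'_s) f_y/(0.85 f'_c b) = (6.76 − 1.25) × 60/(0.85 × 3 × 13.5) = 9.603 in.
c = a/β₁ = 9.603/0.85 = 11.298 in; ε'_s = 0.003(c − d')/c = 0.0023 ≥ ε_y = 0.0021, so the compression steel yields.
M_n = (A_s − A'_s) f_y (d − a/2) + A'_s f_y (d − d') = 330.6 × (26.3 − 4.8015) + 75 × (26.3 − 2.8) = 7107.4 + 1762.5 = 8869.9 kip·in = 8869.9/12 = 739.16 kip·ft.

M_n ≈ 739 kip·ft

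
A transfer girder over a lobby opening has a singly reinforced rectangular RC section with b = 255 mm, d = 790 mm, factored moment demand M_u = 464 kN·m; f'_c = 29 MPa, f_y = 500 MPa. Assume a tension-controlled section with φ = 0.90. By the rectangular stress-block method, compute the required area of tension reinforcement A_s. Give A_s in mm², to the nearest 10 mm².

M_n = M_u/φ = 464/0.90 = 515.556 kN·m.
With M_n = 0.85 f'_c a b (d − a/2), solve the quadratic for a:
a = d − √(d² − 2M_n/(0.85 f'_c b)) = 790 − √(790² − 2 × 515.556×10⁶/(0.85 × 29 × 255)) = 111.72 mm.
A_s = 0.85 f'_c a b / f_y = 0.85 × 29 × 111.72 × 255 / 500 = 1404.5 mm².

A_s ≈ 1400 mm²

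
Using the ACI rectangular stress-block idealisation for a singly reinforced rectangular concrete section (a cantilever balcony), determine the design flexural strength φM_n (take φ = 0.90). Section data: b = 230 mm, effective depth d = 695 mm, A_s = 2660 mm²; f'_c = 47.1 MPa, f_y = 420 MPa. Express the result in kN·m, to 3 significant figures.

φM_n ≈ 638 kN·m

T = A_s f_y = 2660 × 420 = 1117200 N = 1117.2 kN.
From C = T: a = T/(0.85 f'_c b) = 1117200/(0.85 × 47.1 × 230) = 121.33 mm.
M_n = T(d − a/2) = 1117.2 kN × (695 − 60.665) mm = 708.68 kN·m.
φM_n = 0.90 × 708.68 = 637.81 kN·m.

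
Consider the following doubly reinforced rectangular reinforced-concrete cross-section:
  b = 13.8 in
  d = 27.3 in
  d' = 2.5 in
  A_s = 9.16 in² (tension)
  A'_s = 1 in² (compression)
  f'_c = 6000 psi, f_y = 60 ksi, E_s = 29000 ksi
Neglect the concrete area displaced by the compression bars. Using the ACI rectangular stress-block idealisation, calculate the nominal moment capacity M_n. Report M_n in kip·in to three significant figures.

M_n ≈ 13200 kip·in

Assume both steels yield.
a = (A_s − A'_s) f_y/(0.85 f'_c b) = (9.16 − 1) × 60/(0.85 × 6 × 13.8) = 6.957 in.
c = a/β₁ = 6.957/0.75 = 9.276 in; ε'_s = 0.003(c − d')/c = 0.0022 ≥ ε_y = 0.0021, so the compression steel yields.
M_n = (A_s − A'_s) f_y (d − a/2) + A'_s f_y (d − d') = 489.6 × (27.3 − 3.4785) + 60 × (27.3 − 2.5) = 11663.0 + 1488.0 = 13151.0 kip·in.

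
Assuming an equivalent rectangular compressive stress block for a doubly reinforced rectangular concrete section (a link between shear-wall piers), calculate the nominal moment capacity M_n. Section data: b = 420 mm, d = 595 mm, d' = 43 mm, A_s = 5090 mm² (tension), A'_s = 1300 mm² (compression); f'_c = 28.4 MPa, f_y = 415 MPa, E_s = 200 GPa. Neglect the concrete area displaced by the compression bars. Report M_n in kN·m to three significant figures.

Assume both tension and compression steel yield.
Net tension couple steel: A_s − A'_s = 3790 mm².
a = (A_s − A'_s) f_y / (0.85 f'_c b) = 1572850/(0.85 × 28.4 × 420) = 155.13 mm.
c = a/β₁ = 155.13/0.847 = 183.15 mm; ε'_s = 0.003(c − d')/c = 0.0023 ≥ f_y/E_s = 0.0021, so compression steel does yield.
M_n = (A_s − A'_s) f_y (d − a/2) + A'_s f_y (d − d') = [1572850 × (595 − 77.565) + 539500 × (595 − 43)] × 10⁻⁶ = 813.85 + 297.80 = 1111.65 kN·m.

M_n ≈ 1110 kN·m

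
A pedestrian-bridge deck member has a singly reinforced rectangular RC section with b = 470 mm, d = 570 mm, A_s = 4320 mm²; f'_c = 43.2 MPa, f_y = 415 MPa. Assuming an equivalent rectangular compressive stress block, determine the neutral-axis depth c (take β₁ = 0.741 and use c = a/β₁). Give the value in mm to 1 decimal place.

c ≈ 140.2 mm

T = A_s f_y = 4320 × 415 = 1792800 N = 1792.8 kN.
Setting C = 0.85 f'_c a b equal to T: a = 1792800/(0.85 × 43.2 × 470) = 103.880 mm.
With β₁ = 0.741, c = a/β₁ = 103.880/0.741 = 140.2 mm.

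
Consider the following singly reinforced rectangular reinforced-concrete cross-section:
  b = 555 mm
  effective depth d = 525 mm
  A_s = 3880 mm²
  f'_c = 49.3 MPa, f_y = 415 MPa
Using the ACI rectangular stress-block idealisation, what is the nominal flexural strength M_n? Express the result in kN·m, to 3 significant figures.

T = A_s f_y = 3880 × 415 = 1610200 N = 1610.2 kN.
From C = T: a = T/(0.85 f'_c b) = 1610200/(0.85 × 49.3 × 555) = 69.23 mm.
M_n = T(d − a/2) = 1610.2 kN × (525 − 34.615) mm = 789.62 kN·m.

M_n ≈ 790 kN·m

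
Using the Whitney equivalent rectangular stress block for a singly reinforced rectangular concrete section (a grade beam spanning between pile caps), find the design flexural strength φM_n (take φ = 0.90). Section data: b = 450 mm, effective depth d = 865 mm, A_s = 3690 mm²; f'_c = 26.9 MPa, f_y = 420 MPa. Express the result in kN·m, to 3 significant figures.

T = A_s f_y = 3690 × 420 = 1549800 N = 1549.8 kN.
From C = T: a = T/(0.85 f'_c b) = 1549800/(0.85 × 26.9 × 450) = 150.62 mm.
M_n = T(d − a/2) = 1549.8 kN × (865 − 75.31) mm = 1223.86 kN·m.
φM_n = 0.90 × 1223.86 = 1101.47 kN·m.

φM_n ≈ 1100 kN·m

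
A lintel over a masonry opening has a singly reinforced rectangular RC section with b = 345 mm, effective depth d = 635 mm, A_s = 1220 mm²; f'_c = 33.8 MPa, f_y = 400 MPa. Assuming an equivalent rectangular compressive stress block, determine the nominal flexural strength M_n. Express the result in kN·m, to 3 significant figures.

M_n ≈ 298 kN·m

T = A_s f_y = 1220 × 400 = 488000 N = 488 kN.
From C = T: a = T/(0.85 f'_c b) = 488000/(0.85 × 33.8 × 345) = 49.23 mm.
M_n = T(d − a/2) = 488 kN × (635 − 24.615) mm = 297.87 kN·m.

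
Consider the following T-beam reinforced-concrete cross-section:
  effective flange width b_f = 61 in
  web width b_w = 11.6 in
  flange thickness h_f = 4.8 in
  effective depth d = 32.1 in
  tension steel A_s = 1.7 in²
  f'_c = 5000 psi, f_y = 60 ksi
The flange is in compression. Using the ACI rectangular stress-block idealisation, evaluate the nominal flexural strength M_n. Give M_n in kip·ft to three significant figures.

Tension: T = A_s f_y = 1.7 × 60 = 102 kips.
Try a within the flange: a = T/(0.85 f'_c b_f) = 102/(0.85 × 5 × 61) = 0.393 in.
Since a = 0.393 ≤ h_f = 4.8 in, the stress block lies entirely in the flange; analyse as a rectangular beam of width b_f.
M_n = T(d − a/2) = 102 × (32.1 − 0.1965) = 3254.2 kip·in.
M_n = 3254.2/12 = 271.18 kip·ft.

M_n ≈ 271 kip·ft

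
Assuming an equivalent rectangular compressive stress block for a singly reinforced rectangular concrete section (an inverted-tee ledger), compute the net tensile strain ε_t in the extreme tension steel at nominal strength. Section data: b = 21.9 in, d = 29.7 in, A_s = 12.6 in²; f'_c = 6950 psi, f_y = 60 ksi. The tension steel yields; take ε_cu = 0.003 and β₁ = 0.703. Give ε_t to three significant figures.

a = A_s f_y/(0.85 f'_c b) = 5.844 in.
β₁ = 0.703, so c = a/β₁ = 5.844/0.703 = 8.313 in.
From the linear strain diagram with ε_cu = 0.003: ε_t = 0.003 (d − c)/c = 0.003 × (29.7 − 8.313)/8.313 = 0.00772.
Since ε_t ≥ 0.005, the section is tension-controlled.

ε_t ≈ 0.00772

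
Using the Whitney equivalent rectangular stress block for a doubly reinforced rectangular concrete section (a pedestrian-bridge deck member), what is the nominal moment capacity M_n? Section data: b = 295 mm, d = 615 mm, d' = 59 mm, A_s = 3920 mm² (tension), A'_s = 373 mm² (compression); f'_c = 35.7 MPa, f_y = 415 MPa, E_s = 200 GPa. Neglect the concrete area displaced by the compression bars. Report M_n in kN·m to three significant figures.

M_n ≈ 870 kN·m

Assume both tension and compression steel yield.
Net tension couple steel: A_s − A'_s = 3547 mm².
a = (A_s − A'_s) f_y / (0.85 f'_c b) = 1472005/(0.85 × 35.7 × 295) = 164.44 mm.
c = a/β₁ = 164.44/0.795 = 206.84 mm; ε'_s = 0.003(c − d')/c = 0.0021 ≥ f_y/E_s = 0.0021, so compression steel does yield.
M_n = (A_s − A'_s) f_y (d − a/2) + A'_s f_y (d − d') = [1472005 × (615 − 82.22) + 154795 × (615 − 59)] × 10⁻⁶ = 784.25 + 86.07 = 870.32 kN·m.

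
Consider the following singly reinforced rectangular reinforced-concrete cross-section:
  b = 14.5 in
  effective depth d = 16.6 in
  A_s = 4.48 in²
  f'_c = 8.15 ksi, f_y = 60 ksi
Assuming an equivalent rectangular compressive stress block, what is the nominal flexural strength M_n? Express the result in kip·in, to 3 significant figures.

M_n ≈ 4100 kip·in

T = A_s f_y = 4.48 × 60 = 268.8 kips.
a = T/(0.85 f'_c b) = 268.8/(0.85 × 8.15 × 14.5) = 2.676 in.
M_n = T(d − a/2) = 268.8 × (16.6 − 1.338) = 4102.4 kip·in.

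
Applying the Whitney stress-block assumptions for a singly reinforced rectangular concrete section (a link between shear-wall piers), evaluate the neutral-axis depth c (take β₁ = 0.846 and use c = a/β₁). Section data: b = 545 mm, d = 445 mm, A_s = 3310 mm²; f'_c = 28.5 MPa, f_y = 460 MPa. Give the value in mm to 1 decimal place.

c ≈ 136.3 mm

T = A_s f_y = 3310 × 460 = 1522600 N = 1522.6 kN.
Setting C = 0.85 f'_c a b equal to T: a = 1522600/(0.85 × 28.5 × 545) = 115.326 mm.
With β₁ = 0.846, c = a/β₁ = 115.326/0.846 = 136.3 mm.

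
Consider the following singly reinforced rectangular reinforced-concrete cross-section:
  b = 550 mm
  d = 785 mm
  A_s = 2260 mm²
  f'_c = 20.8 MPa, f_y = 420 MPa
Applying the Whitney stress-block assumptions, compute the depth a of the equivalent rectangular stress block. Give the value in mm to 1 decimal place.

a ≈ 97.6 mm

T = A_s f_y = 2260 × 420 = 949200 N = 949.2 kN.
Setting C = 0.85 f'_c a b equal to T: a = 949200/(0.85 × 20.8 × 550) = 97.6 mm.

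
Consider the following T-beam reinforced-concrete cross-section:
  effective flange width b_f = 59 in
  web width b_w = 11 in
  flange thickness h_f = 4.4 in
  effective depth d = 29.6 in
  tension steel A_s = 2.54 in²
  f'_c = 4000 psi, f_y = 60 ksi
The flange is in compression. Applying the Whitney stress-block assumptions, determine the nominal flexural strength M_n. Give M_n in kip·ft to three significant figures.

Tension: T = A_s f_y = 2.54 × 60 = 152.4 kips.
Try a within the flange: a = T/(0.85 f'_c b_f) = 152.4/(0.85 × 4 × 59) = 0.760 in.
Since a = 0.760 ≤ h_f = 4.4 in, the stress block lies entirely in the flange; analyse as a rectangular beam of width b_f.
M_n = T(d − a/2) = 152.4 × (29.6 − 0.38) = 4453.1 kip·in.
M_n = 4453.1/12 = 371.09 kip·ft.

M_n ≈ 371 kip·ft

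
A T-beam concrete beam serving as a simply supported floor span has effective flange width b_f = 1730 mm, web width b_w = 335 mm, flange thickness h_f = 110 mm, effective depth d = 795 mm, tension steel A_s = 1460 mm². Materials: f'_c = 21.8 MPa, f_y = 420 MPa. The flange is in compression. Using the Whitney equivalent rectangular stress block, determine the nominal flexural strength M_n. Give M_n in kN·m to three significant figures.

Tension: T = A_s f_y = 1460 × 420 = 613200 N.
Try a within the flange: a = T/(0.85 f'_c b_f) = 613200/(0.85 × 21.8 × 1730) = 19.13 mm.
Since a = 19.13 ≤ h_f = 110 mm, the stress block lies entirely in the flange; analyse as a rectangular beam of width b_f.
M_n = T(d − a/2) = 613200 × (795 − 9.565) = 481.63 × 10⁶ N·mm.
M_n = 481.63 kN·m.

M_n ≈ 482 kN·m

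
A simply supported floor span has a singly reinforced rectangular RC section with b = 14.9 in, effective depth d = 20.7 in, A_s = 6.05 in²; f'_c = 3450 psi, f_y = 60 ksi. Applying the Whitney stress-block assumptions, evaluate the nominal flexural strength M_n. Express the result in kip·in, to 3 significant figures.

T = A_s f_y = 6.05 × 60 = 363 kips.
a = T/(0.85 f'_c b) = 363/(0.85 × 3.45 × 14.9) = 8.308 in.
M_n = T(d − a/2) = 363 × (20.7 − 4.154) = 6006.2 kip·in.

M_n ≈ 6010 kip·in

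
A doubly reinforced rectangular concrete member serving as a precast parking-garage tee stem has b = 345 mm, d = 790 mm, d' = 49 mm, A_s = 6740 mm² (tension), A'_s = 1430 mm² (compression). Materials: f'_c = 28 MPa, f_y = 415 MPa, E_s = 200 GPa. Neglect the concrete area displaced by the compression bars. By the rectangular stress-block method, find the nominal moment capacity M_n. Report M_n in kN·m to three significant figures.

Assume both tension and compression steel yield.
Net tension couple steel: A_s − A'_s = 5310 mm².
a = (A_s − A'_s) f_y / (0.85 f'_c b) = 2203650/(0.85 × 28 × 345) = 268.38 mm.
c = a/β₁ = 268.38/0.85 = 315.74 mm; ε'_s = 0.003(c − d')/c = 0.0025 ≥ f_y/E_s = 0.0021, so compression steel does yield.
M_n = (A_s − A'_s) f_y (d − a/2) + A'_s f_y (d − d') = [2203650 × (790 − 134.19) + 593450 × (790 − 49)] × 10⁻⁶ = 1445.18 + 439.75 = 1884.93 kN·m.

M_n ≈ 1880 kN·m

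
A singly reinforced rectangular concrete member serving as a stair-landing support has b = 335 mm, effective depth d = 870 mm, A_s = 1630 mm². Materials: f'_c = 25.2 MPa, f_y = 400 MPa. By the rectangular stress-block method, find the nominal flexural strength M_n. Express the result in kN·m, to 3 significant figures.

M_n ≈ 538 kN·m

T = A_s f_y = 1630 × 400 = 652000 N = 652 kN.
From C = T: a = T/(0.85 f'_c b) = 652000/(0.85 × 25.2 × 335) = 90.86 mm.
M_n = T(d − a/2) = 652 kN × (870 − 45.43) mm = 537.62 kN·m.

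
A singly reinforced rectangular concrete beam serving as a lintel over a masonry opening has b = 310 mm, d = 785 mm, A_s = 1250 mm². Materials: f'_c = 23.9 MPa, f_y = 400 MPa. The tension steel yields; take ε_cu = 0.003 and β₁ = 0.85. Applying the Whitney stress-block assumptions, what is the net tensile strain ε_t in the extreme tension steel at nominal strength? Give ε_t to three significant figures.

ε_t ≈ 0.0222

a = A_s f_y/(0.85 f'_c b) = 79.39 mm.
β₁ = 0.85, so c = a/β₁ = 79.39/0.85 = 93.40 mm.
From the linear strain diagram with ε_cu = 0.003: ε_t = 0.003 (d − c)/c = 0.003 × (785 − 93.40)/93.40 = 0.0222.
Since ε_t ≥ 0.005, the section is tension-controlled.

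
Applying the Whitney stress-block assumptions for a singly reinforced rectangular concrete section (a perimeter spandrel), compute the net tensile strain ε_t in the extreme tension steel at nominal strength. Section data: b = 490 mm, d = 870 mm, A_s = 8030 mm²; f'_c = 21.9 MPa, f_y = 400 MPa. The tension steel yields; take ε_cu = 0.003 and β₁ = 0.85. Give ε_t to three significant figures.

ε_t ≈ 0.00330

a = A_s f_y/(0.85 f'_c b) = 352.14 mm.
β₁ = 0.85, so c = a/β₁ = 352.14/0.85 = 414.28 mm.
From the linear strain diagram with ε_cu = 0.003: ε_t = 0.003 (d − c)/c = 0.003 × (870 − 414.28)/414.28 = 0.00330.
ε_t < 0.004 — the section is over-reinforced for flexure under ACI limits.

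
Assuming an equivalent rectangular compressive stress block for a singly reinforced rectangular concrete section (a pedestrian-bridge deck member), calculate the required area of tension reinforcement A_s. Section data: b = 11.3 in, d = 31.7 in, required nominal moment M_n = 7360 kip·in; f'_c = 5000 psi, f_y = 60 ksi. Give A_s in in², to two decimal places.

A_s ≈ 4.22 in²

From M_n = 0.85 f'_c a b (d − a/2):
a = d − √(d² − 2M_n/(0.85 f'_c b)) = 31.7 − √(31.7² − 2 × 7360/(0.85 × 5 × 11.3)) = 5.273 in.
A_s = 0.85 f'_c a b / f_y = 0.85 × 5 × 5.273 × 11.3 / 60 = 4.221 in².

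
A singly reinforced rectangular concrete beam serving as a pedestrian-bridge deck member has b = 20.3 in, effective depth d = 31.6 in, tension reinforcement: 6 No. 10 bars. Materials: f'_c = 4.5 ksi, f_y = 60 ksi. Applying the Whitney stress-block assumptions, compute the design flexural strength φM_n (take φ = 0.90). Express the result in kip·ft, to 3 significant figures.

φM_n ≈ 983 kip·ft

A_s = 6 × 1.27 = 7.62 in².
T = A_s f_y = 7.62 × 60 = 457.2 kips.
a = T/(0.85 f'_c b) = 457.2/(0.85 × 4.5 × 20.3) = 5.888 in.
M_n = T(d − a/2) = 457.2 × (31.6 − 2.944) = 13101.5 kip·in = 13101.5/12 = 1091.79 kip·ft.
φM_n = 0.90 × 1091.79 = 982.61 kip·ft.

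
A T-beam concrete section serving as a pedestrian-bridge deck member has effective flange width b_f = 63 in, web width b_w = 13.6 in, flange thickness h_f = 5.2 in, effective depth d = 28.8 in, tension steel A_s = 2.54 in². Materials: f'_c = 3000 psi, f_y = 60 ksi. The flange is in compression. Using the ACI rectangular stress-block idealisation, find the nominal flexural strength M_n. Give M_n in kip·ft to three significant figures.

M_n ≈ 360 kip·ft

Tension: T = A_s f_y = 2.54 × 60 = 152.4 kips.
Try a within the flange: a = T/(0.85 f'_c b_f) = 152.4/(0.85 × 3 × 63) = 0.949 in.
Since a = 0.949 ≤ h_f = 5.2 in, the stress block lies entirely in the flange; analyse as a rectangular beam of width b_f.
M_n = T(d − a/2) = 152.4 × (28.8 − 0.4745) = 4316.8 kip·in.
M_n = 4316.8/12 = 359.73 kip·ft.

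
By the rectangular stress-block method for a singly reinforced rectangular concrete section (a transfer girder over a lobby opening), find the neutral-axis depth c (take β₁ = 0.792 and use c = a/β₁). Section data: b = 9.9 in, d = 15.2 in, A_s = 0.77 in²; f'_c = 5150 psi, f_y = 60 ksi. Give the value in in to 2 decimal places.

T = A_s f_y = 0.77 × 60 = 46.2 kips.
a = T/(0.85 f'_c b) = 46.2/(0.85 × 5.15 × 9.9) = 1.0661 in.
With β₁ = 0.792, c = a/β₁ = 1.0661/0.792 = 1.35 in.

c ≈ 1.35 in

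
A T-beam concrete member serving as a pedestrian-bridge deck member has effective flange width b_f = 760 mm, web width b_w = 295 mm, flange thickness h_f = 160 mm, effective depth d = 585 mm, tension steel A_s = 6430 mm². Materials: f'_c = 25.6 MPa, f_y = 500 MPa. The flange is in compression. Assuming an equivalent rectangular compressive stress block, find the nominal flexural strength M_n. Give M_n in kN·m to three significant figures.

M_n ≈ 1550 kN·m

Tension: T = A_s f_y = 6430 × 500 = 3215000 N.
Try a within the flange: a = T/(0.85 f'_c b_f) = 3215000/(0.85 × 25.6 × 760) = 194.41 mm.
a = 194.41 > h_f = 160 mm: the block extends into the web. Split into flange-overhang and web parts.
C_f = 0.85 f'_c (b_f − b_w) h_f = 0.85 × 25.6 × (760 − 295) × 160 = 1618944 N.
Remaining web compression depth: a_w = (T − C_f)/(0.85 f'_c b_w) = (3215000 − 1618944)/(0.85 × 25.6 × 295) = 248.64 mm.
M_n = C_f(d − h_f/2) + (T − C_f)(d − a_w/2) = 1618944 × (585 − 80) + 1596056 × (585 − 124.32) = 817.57 + 735.27 = 1552.84 × 10⁶ N·mm.
M_n = 1552.84 kN·m.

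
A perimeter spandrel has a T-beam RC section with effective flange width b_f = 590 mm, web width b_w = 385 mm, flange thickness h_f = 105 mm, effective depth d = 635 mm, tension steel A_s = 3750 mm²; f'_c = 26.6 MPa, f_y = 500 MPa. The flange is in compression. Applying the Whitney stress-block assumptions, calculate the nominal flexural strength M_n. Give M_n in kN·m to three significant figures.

Tension: T = A_s f_y = 3750 × 500 = 1875000 N.
Try a within the flange: a = T/(0.85 f'_c b_f) = 1875000/(0.85 × 26.6 × 590) = 140.56 mm.
a = 140.56 > h_f = 105 mm: the block extends into the web. Split into flange-overhang and web parts.
C_f = 0.85 f'_c (b_f − b_w) h_f = 0.85 × 26.6 × (590 − 385) × 105 = 486680 N.
Remaining web compression depth: a_w = (T − C_f)/(0.85 f'_c b_w) = (1875000 − 486680)/(0.85 × 26.6 × 385) = 159.49 mm.
M_n = C_f(d − h_f/2) + (T − C_f)(d − a_w/2) = 486680 × (635 − 52.5) + 1388320 × (635 − 79.745) = 283.49 + 770.87 = 1054.36 × 10⁶ N·mm.
M_n = 1054.36 kN·m.

M_n ≈ 1050 kN·m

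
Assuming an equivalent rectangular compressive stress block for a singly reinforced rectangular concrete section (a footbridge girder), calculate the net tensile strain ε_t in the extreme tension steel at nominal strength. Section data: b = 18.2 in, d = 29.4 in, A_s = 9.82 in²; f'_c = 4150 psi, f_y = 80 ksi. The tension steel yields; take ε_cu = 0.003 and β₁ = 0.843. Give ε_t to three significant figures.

a = A_s f_y/(0.85 f'_c b) = 12.237 in.
β₁ = 0.843, so c = a/β₁ = 12.237/0.843 = 14.516 in.
From the linear strain diagram with ε_cu = 0.003: ε_t = 0.003 (d − c)/c = 0.003 × (29.4 − 14.516)/14.516 = 0.00308.
ε_t < 0.004 — the section is over-reinforced for flexure under ACI limits.

ε_t ≈ 0.00308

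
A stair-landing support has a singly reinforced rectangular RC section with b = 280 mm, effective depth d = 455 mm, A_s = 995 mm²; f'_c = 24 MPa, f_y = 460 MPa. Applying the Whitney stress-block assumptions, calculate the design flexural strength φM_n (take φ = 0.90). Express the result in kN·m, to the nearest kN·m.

φM_n ≈ 171 kN·m

T = A_s f_y = 995 × 460 = 457700 N = 457.7 kN.
From C = T: a = T/(0.85 f'_c b) = 457700/(0.85 × 24 × 280) = 80.13 mm.
M_n = T(d − a/2) = 457.7 kN × (455 − 40.065) mm = 189.92 kN·m.
φM_n = 0.90 × 189.92 = 170.93 kN·m.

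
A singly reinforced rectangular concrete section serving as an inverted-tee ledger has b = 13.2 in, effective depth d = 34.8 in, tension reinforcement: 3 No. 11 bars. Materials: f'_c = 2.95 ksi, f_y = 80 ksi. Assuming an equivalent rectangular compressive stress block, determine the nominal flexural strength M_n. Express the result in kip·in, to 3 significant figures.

A_s = 3 × 1.56 = 4.68 in².
T = A_s f_y = 4.68 × 80 = 374.4 kips.
a = T/(0.85 f'_c b) = 374.4/(0.85 × 2.95 × 13.2) = 11.312 in.
M_n = T(d − a/2) = 374.4 × (34.8 − 5.656) = 10911.5 kip·in.

M_n ≈ 10900 kip·in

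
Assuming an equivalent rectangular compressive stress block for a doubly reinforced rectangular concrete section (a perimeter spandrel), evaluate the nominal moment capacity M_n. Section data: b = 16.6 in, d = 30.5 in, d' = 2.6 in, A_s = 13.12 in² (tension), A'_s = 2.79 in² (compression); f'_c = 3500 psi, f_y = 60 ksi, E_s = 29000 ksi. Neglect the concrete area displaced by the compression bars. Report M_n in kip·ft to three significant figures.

Assume both steels yield.
a = (A_s − A'_s) f_y/(0.85 f'_c b) = (13.12 − 2.79) × 60/(0.85 × 3.5 × 16.6) = 12.550 in.
c = a/β₁ = 12.550/0.85 = 14.765 in; ε'_s = 0.003(c − d')/c = 0.0025 ≥ ε_y = 0.0021, so the compression steel yields.
M_n = (A_s − A'_s) f_y (d − a/2) + A'_s f_y (d − d') = 619.8 × (30.5 − 6.275) + 167.4 × (30.5 − 2.6) = 15014.7 + 4670.5 = 19685.2 kip·in = 19685.2/12 = 1640.43 kip·ft.

M_n ≈ 1640 kip·ft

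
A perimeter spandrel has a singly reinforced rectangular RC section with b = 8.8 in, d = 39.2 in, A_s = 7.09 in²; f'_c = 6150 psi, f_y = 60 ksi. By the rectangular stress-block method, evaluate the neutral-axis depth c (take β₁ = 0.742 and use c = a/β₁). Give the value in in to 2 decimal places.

c ≈ 12.46 in

T = A_s f_y = 7.09 × 60 = 425.4 kips.
a = T/(0.85 f'_c b) = 425.4/(0.85 × 6.15 × 8.8) = 9.2474 in.
With β₁ = 0.742, c = a/β₁ = 9.2474/0.742 = 12.46 in.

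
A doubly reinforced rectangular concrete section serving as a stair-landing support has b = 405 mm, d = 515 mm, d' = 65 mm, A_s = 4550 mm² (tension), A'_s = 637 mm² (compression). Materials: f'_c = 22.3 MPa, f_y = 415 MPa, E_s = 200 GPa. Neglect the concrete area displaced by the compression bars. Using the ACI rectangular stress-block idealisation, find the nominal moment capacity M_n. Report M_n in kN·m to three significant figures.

M_n ≈ 784 kN·m

Assume both tension and compression steel yield.
Net tension couple steel: A_s − A'_s = 3913 mm².
a = (A_s − A'_s) f_y / (0.85 f'_c b) = 1623895/(0.85 × 22.3 × 405) = 211.53 mm.
c = a/β₁ = 211.53/0.85 = 248.86 mm; ε'_s = 0.003(c − d')/c = 0.0022 ≥ f_y/E_s = 0.0021, so compression steel does yield.
M_n = (A_s − A'_s) f_y (d − a/2) + A'_s f_y (d − d') = [1623895 × (515 − 105.765) + 264355 × (515 − 65)] × 10⁻⁶ = 664.55 + 118.96 = 783.51 kN·m.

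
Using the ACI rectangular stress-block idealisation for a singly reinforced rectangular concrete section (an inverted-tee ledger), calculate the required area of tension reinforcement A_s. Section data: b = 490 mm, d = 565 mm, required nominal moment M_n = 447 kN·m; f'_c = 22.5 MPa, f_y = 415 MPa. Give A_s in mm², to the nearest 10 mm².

A_s ≈ 2080 mm²

With M_n = 0.85 f'_c a b (d − a/2), solve the quadratic for a:
a = d − √(d² − 2M_n/(0.85 f'_c b)) = 565 − √(565² − 2 × 447×10⁶/(0.85 × 22.5 × 490)) = 91.90 mm.
A_s = 0.85 f'_c a b / f_y = 0.85 × 22.5 × 91.90 × 490 / 415 = 2075.2 mm².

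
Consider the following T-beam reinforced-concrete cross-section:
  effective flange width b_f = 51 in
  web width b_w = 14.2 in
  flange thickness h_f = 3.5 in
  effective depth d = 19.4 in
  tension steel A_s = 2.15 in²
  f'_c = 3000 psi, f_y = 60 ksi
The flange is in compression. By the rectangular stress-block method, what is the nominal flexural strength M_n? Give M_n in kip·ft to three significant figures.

M_n ≈ 203 kip·ft

Tension: T = A_s f_y = 2.15 × 60 = 129 kips.
Try a within the flange: a = T/(0.85 f'_c b_f) = 129/(0.85 × 3 × 51) = 0.992 in.
Since a = 0.992 ≤ h_f = 3.5 in, the stress block lies entirely in the flange; analyse as a rectangular beam of width b_f.
M_n = T(d − a/2) = 129 × (19.4 − 0.496) = 2438.6 kip·in.
M_n = 2438.6/12 = 203.22 kip·ft.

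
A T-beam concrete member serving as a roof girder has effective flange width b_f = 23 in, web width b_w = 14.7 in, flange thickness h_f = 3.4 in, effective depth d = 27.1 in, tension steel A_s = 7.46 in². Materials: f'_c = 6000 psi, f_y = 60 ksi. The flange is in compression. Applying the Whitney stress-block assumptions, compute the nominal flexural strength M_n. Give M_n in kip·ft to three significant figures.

Tension: T = A_s f_y = 7.46 × 60 = 447.6 kips.
Try a within the flange: a = T/(0.85 f'_c b_f) = 447.6/(0.85 × 6 × 23) = 3.816 in.
a = 3.816 > h_f = 3.4 in: the block extends into the web. Split into flange-overhang and web parts.
C_f = 0.85 f'_c (b_f − b_w) h_f = 0.85 × 6 × (23 − 14.7) × 3.4 = 143.9 kips.
Remaining web compression depth: a_w = (T − C_f)/(0.85 f'_c b_w) = (447.6 − 143.9)/(0.85 × 6 × 14.7) = 4.051 in.
M_n = C_f(d − h_f/2) + (T − C_f)(d − a_w/2) = 143.9 × (27.1 − 1.7) + 303.7 × (27.1 − 2.0255) = 3655.1 + 7615.1 = 11270.2 kip·in.
M_n = 11270.2/12 = 939.18 kip·ft.

M_n ≈ 939 kip·ft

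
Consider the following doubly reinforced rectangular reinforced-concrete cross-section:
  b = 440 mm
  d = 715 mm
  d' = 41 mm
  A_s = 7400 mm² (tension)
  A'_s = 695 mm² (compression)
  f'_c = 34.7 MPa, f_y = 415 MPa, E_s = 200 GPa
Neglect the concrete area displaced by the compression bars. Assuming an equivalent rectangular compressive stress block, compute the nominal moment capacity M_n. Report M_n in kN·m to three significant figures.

Assume both tension and compression steel yield.
Net tension couple steel: A_s − A'_s = 6705 mm².
a = (A_s − A'_s) f_y / (0.85 f'_c b) = 2782575/(0.85 × 34.7 × 440) = 214.41 mm.
c = a/β₁ = 214.41/0.802 = 267.34 mm; ε'_s = 0.003(c − d')/c = 0.0025 ≥ f_y/E_s = 0.0021, so compression steel does yield.
M_n = (A_s − A'_s) f_y (d − a/2) + A'_s f_y (d − d') = [2782575 × (715 − 107.205) + 288425 × (715 − 41)] × 10⁻⁶ = 1691.24 + 194.40 = 1885.64 kN·m.

M_n ≈ 1890 kN·m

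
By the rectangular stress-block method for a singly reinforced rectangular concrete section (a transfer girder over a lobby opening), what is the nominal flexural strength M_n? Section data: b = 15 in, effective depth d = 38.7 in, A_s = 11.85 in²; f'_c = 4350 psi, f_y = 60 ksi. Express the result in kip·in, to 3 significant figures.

T = A_s f_y = 11.85 × 60 = 711 kips.
a = T/(0.85 f'_c b) = 711/(0.85 × 4.35 × 15) = 12.819 in.
M_n = T(d − a/2) = 711 × (38.7 − 6.4095) = 22958.5 kip·in.

M_n ≈ 23000 kip·in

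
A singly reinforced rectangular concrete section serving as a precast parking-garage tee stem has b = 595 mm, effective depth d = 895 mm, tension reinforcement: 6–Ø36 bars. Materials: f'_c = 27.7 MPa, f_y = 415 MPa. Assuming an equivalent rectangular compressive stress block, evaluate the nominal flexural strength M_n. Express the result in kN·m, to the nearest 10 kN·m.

M_n ≈ 2040 kN·m

A_s = 6 × 1018 = 6108 mm².
T = A_s f_y = 6108 × 415 = 2534820 N = 2534.82 kN.
From C = T: a = T/(0.85 f'_c b) = 2534820/(0.85 × 27.7 × 595) = 180.94 mm.
M_n = T(d − a/2) = 2534.82 kN × (895 − 90.47) mm = 2039.34 kN·m.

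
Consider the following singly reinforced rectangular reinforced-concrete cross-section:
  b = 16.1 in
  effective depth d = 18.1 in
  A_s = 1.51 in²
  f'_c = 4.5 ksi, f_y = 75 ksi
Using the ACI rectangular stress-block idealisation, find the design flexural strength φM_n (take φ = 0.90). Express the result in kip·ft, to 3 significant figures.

T = A_s f_y = 1.51 × 75 = 113.25 kips.
a = T/(0.85 f'_c b) = 113.25/(0.85 × 4.5 × 16.1) = 1.839 in.
M_n = T(d − a/2) = 113.25 × (18.1 − 0.9195) = 1945.7 kip·in = 1945.7/12 = 162.14 kip·ft.
φM_n = 0.90 × 162.14 = 145.93 kip·ft.

φM_n ≈ 146 kip·ft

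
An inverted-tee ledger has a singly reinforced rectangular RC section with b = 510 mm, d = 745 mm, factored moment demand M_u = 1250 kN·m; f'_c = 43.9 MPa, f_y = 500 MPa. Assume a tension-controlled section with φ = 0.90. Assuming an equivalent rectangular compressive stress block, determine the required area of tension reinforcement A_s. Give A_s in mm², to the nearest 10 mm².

M_n = M_u/φ = 1250/0.90 = 1388.89 kN·m.
With M_n = 0.85 f'_c a b (d − a/2), solve the quadratic for a:
a = d − √(d² − 2M_n/(0.85 f'_c b)) = 745 − √(745² − 2 × 1388.89×10⁶/(0.85 × 43.9 × 510)) = 105.42 mm.
A_s = 0.85 f'_c a b / f_y = 0.85 × 43.9 × 105.42 × 510 / 500 = 4012.4 mm².

A_s ≈ 4010 mm²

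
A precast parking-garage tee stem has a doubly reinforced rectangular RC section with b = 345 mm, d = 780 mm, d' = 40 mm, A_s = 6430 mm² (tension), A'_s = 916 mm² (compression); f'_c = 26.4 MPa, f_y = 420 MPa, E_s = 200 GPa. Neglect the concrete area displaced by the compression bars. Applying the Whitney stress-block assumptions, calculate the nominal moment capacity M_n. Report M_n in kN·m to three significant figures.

M_n ≈ 1740 kN·m

Assume both tension and compression steel yield.
Net tension couple steel: A_s − A'_s = 5514 mm².
a = (A_s − A'_s) f_y / (0.85 f'_c b) = 2315880/(0.85 × 26.4 × 345) = 299.14 mm.
c = a/β₁ = 299.14/0.85 = 351.93 mm; ε'_s = 0.003(c − d')/c = 0.0027 ≥ f_y/E_s = 0.0021, so compression steel does yield.
M_n = (A_s − A'_s) f_y (d − a/2) + A'_s f_y (d − d') = [2315880 × (780 − 149.57) + 384720 × (780 − 40)] × 10⁻⁶ = 1460.00 + 284.69 = 1744.69 kN·m.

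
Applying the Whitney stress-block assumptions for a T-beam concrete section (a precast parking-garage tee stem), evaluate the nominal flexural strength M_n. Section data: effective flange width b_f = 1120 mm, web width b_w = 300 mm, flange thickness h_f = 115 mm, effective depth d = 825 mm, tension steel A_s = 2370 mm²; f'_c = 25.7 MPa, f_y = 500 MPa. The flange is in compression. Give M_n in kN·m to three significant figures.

M_n ≈ 949 kN·m

Tension: T = A_s f_y = 2370 × 500 = 1185000 N.
Try a within the flange: a = T/(0.85 f'_c b_f) = 1185000/(0.85 × 25.7 × 1120) = 48.43 mm.
Since a = 48.43 ≤ h_f = 115 mm, the stress block lies entirely in the flange; analyse as a rectangular beam of width b_f.
M_n = T(d − a/2) = 1185000 × (825 − 24.215) = 948.93 × 10⁶ N·mm.
M_n = 948.93 kN·m.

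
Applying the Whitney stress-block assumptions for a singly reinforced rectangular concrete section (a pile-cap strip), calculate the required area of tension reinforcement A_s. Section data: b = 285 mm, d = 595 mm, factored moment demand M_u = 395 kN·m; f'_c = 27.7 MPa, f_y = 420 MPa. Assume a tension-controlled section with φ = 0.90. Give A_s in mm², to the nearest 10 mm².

M_n = M_u/φ = 395/0.90 = 438.889 kN·m.
With M_n = 0.85 f'_c a b (d − a/2), solve the quadratic for a:
a = d − √(d² − 2M_n/(0.85 f'_c b)) = 595 − √(595² − 2 × 438.889×10⁶/(0.85 × 27.7 × 285)) = 122.54 mm.
A_s = 0.85 f'_c a b / f_y = 0.85 × 27.7 × 122.54 × 285 / 420 = 1957.8 mm².

A_s ≈ 1960 mm²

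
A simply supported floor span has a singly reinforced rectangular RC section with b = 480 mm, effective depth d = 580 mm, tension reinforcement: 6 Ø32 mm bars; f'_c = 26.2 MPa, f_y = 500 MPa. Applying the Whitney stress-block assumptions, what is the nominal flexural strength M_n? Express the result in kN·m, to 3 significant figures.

A_s = 6 × 804 = 4824 mm².
T = A_s f_y = 4824 × 500 = 2412000 N = 2412 kN.
From C = T: a = T/(0.85 f'_c b) = 2412000/(0.85 × 26.2 × 480) = 225.64 mm.
M_n = T(d − a/2) = 2412 kN × (580 − 112.82) mm = 1126.84 kN·m.

M_n ≈ 1130 kN·m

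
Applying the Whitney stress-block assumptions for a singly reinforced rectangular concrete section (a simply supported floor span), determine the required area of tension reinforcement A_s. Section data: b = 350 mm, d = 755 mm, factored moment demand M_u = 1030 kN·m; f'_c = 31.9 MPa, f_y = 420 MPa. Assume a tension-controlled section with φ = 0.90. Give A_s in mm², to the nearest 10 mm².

A_s ≈ 4100 mm²

M_n = M_u/φ = 1030/0.90 = 1144.44 kN·m.
With M_n = 0.85 f'_c a b (d − a/2), solve the quadratic for a:
a = d − √(d² − 2M_n/(0.85 f'_c b)) = 755 − √(755² − 2 × 1144.44×10⁶/(0.85 × 31.9 × 350)) = 181.55 mm.
A_s = 0.85 f'_c a b / f_y = 0.85 × 31.9 × 181.55 × 350 / 420 = 4102.3 mm².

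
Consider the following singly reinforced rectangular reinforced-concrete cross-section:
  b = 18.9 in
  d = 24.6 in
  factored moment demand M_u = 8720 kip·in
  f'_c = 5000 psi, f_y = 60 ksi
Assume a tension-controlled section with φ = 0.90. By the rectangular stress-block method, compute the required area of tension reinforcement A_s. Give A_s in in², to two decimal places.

M_n = M_u/φ = 8720/0.90 = 9688.89 kip·in.
From M_n = 0.85 f'_c a b (d − a/2):
a = d − √(d² − 2M_n/(0.85 f'_c b)) = 24.6 − √(24.6² − 2 × 9688.89/(0.85 × 5 × 18.9)) = 5.523 in.
A_s = 0.85 f'_c a b / f_y = 0.85 × 5 × 5.523 × 18.9 / 60 = 7.394 in².

A_s ≈ 7.39 in²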